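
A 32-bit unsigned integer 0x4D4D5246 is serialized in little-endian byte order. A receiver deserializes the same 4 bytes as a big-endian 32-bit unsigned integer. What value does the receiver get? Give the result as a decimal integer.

1179798861

Stored little-endian, the bytes at ascending addresses are 46 52 4D 4D.
Read back as big-endian, the last byte is least significant, giving 0x46524D4D.
0x46524D4D = 1179798861.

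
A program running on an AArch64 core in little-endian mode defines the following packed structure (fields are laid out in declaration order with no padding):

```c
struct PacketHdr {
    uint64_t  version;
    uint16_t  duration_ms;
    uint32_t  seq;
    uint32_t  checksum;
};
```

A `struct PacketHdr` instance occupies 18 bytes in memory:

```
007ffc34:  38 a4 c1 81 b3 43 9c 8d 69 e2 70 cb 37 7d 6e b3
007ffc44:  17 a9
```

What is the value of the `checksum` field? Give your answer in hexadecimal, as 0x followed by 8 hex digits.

`checksum` follows `version` (8 B), `duration_ms` (2 B), `seq` (4 B), so it starts at offset 8 + 2 + 4 = 14 and occupies 4 bytes.
Bytes at offsets 14..17: 6E B3 17 A9.
Little-endian: lowest address holds the least-significant byte.
Reassemble most-significant byte first: A9 17 B3 6E → 0xA917B36E.

0xA917B36E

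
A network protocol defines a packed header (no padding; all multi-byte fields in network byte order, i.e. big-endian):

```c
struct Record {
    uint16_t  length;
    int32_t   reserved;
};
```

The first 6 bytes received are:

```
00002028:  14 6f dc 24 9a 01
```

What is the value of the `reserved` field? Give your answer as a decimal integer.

-601581055

`reserved` follows `length` (2 bytes), so it starts at byte offset 2 and occupies 4 bytes.
Bytes at offsets 2..5: DC 24 9A 01.
Big-endian stores the most-significant byte at the lowest address.
The bytes are already most-significant first: 0xDC249A01.
Top bit is set, so as a signed 32-bit value this is 0xDC249A01 − 2^32 = -601581055.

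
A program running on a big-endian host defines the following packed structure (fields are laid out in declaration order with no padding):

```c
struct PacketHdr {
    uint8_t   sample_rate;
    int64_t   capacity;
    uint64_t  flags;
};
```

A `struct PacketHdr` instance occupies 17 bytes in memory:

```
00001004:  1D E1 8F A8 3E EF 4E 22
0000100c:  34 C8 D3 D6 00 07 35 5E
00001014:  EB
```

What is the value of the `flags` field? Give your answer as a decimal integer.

`flags` follows `sample_rate` (1 B), `capacity` (8 B), so it starts at offset 1 + 8 = 9 and occupies 8 bytes.
Bytes at offsets 9..16: C8 D3 D6 00 07 35 5E EB.
Big-endian: lowest address holds the most-significant byte.
The bytes are already most-significant first: 0xC8D3D60007355EEB.
0xC8D3D60007355EEB = 14471145323280817899.

14471145323280817899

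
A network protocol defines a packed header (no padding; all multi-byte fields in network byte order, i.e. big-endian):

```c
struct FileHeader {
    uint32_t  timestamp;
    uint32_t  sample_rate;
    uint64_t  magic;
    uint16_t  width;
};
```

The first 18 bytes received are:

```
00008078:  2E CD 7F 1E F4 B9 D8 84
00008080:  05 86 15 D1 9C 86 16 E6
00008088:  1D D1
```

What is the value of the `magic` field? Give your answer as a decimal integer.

`magic` follows `timestamp` (4 B), `sample_rate` (4 B), so it starts at offset 4 + 4 = 8 and occupies 8 bytes.
Bytes at offsets 8..15: 05 86 15 D1 9C 86 16 E6.
In big-endian order the high byte comes first in memory.
The bytes are already most-significant first: 0x058615D19C8616E6.
0x058615D19C8616E6 = 398029607087249126.

398029607087249126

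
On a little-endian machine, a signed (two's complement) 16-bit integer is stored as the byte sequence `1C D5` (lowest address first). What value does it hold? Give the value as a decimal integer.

Little-endian: lowest address holds the least-significant byte.
Reassemble most-significant byte first: D5 1C → 0xD51C.
Top bit is set, so as a signed 16-bit value this is 0xD51C − 2^16 = -10980.

-10980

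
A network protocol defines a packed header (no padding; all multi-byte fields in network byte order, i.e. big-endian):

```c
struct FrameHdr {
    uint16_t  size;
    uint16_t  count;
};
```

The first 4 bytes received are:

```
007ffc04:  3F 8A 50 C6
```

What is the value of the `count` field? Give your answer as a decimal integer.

`count` follows `size` (2 bytes), so it starts at byte offset 2 and occupies 2 bytes.
Bytes at offsets 2..3: 50 C6.
Big-endian: lowest address holds the most-significant byte.
The bytes are already most-significant first: 0x50C6.
0x50C6 = 20678.

20678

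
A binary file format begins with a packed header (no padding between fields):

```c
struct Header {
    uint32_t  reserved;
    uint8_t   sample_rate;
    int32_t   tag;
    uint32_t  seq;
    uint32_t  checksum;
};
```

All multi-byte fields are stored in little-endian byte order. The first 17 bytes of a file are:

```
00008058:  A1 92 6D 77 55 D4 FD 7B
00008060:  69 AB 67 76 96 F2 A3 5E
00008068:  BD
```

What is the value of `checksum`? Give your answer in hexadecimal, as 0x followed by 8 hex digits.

`checksum` follows `reserved` (4 B), `sample_rate` (1 B), `tag` (4 B), `seq` (4 B), so it starts at offset 4 + 1 + 4 + 4 = 13 and occupies 4 bytes.
Bytes at offsets 13..16: F2 A3 5E BD.
In little-endian order the low byte comes first in memory.
Reassemble most-significant byte first: BD 5E A3 F2 → 0xBD5EA3F2.

0xBD5EA3F2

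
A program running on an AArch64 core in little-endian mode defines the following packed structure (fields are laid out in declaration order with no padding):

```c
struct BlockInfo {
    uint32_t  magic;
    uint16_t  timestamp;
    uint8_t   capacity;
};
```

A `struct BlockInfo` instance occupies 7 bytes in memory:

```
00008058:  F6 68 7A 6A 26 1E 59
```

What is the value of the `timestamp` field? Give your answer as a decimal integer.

`timestamp` follows `magic` (4 bytes), so it starts at byte offset 4 and occupies 2 bytes.
Bytes at offsets 4..5: 26 1E.
In little-endian order the low byte comes first in memory.
Reassemble most-significant byte first: 1E 26 → 0x1E26.
0x1E26 = 7718.

7718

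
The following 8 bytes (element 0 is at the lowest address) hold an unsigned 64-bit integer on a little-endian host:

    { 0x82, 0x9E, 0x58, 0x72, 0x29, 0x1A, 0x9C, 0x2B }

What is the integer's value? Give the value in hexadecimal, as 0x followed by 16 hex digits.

0x2B9C1A2972589E82

Little-endian stores the least-significant byte at the lowest address.
Reassemble most-significant byte first: 2B 9C 1A 29 72 58 9E 82 → 0x2B9C1A2972589E82.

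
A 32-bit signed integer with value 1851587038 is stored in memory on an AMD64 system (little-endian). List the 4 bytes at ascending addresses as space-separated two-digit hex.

1851587038 in hexadecimal, padded to 32 bits, is 0x6E5CF9DE.
Split into bytes (most-significant first): 6E 5C F9 DE.
Little-endian stores the least-significant byte at the lowest address.
So at ascending addresses the bytes are DE F9 5C 6E.

DE F9 5C 6E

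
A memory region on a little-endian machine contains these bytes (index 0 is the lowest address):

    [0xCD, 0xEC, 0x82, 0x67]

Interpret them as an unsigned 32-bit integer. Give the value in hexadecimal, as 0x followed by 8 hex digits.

Little-endian stores the least-significant byte at the lowest address.
Reassemble most-significant byte first: 67 82 EC CD → 0x6782ECCD.

0x6782ECCD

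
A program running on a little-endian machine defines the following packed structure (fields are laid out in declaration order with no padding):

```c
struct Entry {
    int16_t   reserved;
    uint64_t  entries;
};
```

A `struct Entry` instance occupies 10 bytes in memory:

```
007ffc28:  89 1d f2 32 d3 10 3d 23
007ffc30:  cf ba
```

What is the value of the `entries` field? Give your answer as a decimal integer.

13461016556415955698

`entries` follows `reserved` (2 bytes), so it starts at byte offset 2 and occupies 8 bytes.
Bytes at offsets 2..9: F2 32 D3 10 3D 23 CF BA.
In little-endian order the low byte comes first in memory.
Reassemble most-significant byte first: BA CF 23 3D 10 D3 32 F2 → 0xBACF233D10D332F2.
0xBACF233D10D332F2 = 13461016556415955698.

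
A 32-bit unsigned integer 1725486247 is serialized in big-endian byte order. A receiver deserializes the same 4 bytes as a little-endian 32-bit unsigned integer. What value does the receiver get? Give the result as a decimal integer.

2815744102

1725486247 in 32-bit hexadecimal is 0x66D8D4A7.
Stored big-endian, the bytes at ascending addresses are 66 D8 D4 A7.
Read back as little-endian, the first byte is least significant, giving 0xA7D4D866.
0xA7D4D866 = 2815744102.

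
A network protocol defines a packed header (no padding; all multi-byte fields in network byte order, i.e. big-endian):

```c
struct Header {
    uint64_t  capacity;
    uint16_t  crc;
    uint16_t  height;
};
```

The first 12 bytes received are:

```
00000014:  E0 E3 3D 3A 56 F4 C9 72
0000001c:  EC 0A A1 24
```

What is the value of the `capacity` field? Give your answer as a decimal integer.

16204863204985457010

`capacity` is the first field, at byte offset 0, occupying 8 bytes.
Bytes at offsets 0..7: E0 E3 3D 3A 56 F4 C9 72.
Big-endian stores the most-significant byte at the lowest address.
The bytes are already most-significant first: 0xE0E33D3A56F4C972.
0xE0E33D3A56F4C972 = 16204863204985457010.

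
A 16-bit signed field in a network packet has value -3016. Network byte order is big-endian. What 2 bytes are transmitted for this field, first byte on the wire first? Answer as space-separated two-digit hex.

F4 38

Two's complement of -3016 in 16 bits: 3016 = 0x0BC8; invert → 0xF437; add 1 → 0xF438.
Split into bytes (most-significant first): F4 38.
Big-endian stores the most-significant byte at the lowest address.
So the memory order matches the most-significant-first order: F4 38.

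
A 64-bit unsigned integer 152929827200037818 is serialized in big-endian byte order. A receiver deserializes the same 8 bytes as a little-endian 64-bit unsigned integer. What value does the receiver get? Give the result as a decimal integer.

13471340819429465858

152929827200037818 in 64-bit hexadecimal is 0x021F50DE19D1F3BA.
Stored big-endian, the bytes at ascending addresses are 02 1F 50 DE 19 D1 F3 BA.
Read back as little-endian, the first byte is least significant, giving 0xBAF3D119DE501F02.
0xBAF3D119DE501F02 = 13471340819429465858.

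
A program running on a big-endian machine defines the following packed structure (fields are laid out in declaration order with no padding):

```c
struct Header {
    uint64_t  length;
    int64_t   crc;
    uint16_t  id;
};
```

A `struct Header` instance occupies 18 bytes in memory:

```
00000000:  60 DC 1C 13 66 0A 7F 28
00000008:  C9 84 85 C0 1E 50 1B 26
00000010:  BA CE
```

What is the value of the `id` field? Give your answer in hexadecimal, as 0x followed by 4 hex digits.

`id` follows `length` (8 B), `crc` (8 B), so it starts at offset 8 + 8 = 16 and occupies 2 bytes.
Bytes at offsets 16..17: BA CE.
In big-endian order the high byte comes first in memory.
The bytes are already most-significant first: 0xBACE.

0xBACE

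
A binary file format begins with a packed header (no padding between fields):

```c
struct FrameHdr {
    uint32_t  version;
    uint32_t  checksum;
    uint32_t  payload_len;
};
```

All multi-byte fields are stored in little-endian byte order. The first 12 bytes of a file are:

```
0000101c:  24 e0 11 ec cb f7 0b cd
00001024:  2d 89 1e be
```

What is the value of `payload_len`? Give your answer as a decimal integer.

3189672237

`payload_len` follows `version` (4 B), `checksum` (4 B), so it starts at offset 4 + 4 = 8 and occupies 4 bytes.
Bytes at offsets 8..11: 2D 89 1E BE.
In little-endian order the low byte comes first in memory.
Reassemble most-significant byte first: BE 1E 89 2D → 0xBE1E892D.
0xBE1E892D = 3189672237.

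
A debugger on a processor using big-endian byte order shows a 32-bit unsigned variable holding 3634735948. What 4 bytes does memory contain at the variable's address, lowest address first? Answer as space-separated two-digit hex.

D8 A5 AB 4C

3634735948 in hexadecimal, padded to 32 bits, is 0xD8A5AB4C.
Split into bytes (most-significant first): D8 A5 AB 4C.
In big-endian order the high byte comes first in memory.
So the memory order matches the most-significant-first order: D8 A5 AB 4C.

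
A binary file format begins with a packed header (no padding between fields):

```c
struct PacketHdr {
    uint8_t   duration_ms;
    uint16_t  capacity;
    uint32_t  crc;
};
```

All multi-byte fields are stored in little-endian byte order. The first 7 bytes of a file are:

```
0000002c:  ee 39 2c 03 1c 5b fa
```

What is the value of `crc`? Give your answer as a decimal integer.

4200274947

`crc` follows `duration_ms` (1 B), `capacity` (2 B), so it starts at offset 1 + 2 = 3 and occupies 4 bytes.
Bytes at offsets 3..6: 03 1C 5B FA.
In little-endian order the low byte comes first in memory.
Reassemble most-significant byte first: FA 5B 1C 03 → 0xFA5B1C03.
0xFA5B1C03 = 4200274947.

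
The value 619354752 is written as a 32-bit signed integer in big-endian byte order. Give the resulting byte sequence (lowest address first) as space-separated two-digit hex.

24 EA 9A 80

619354752 in hexadecimal, padded to 32 bits, is 0x24EA9A80.
Split into bytes (most-significant first): 24 EA 9A 80.
In big-endian order the high byte comes first in memory.
So the memory order matches the most-significant-first order: 24 EA 9A 80.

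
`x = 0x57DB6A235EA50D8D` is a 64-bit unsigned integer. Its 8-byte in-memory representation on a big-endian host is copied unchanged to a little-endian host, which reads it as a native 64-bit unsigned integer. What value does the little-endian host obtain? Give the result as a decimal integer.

10163961757784791895

Stored big-endian, the bytes at ascending addresses are 57 DB 6A 23 5E A5 0D 8D.
Read back as little-endian, the first byte is least significant, giving 0x8D0DA55E236ADB57.
0x8D0DA55E236ADB57 = 10163961757784791895.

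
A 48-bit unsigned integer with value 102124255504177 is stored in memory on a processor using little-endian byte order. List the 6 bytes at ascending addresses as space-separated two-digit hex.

31 E7 F8 A7 E1 5C

102124255504177 in hexadecimal, padded to 48 bits, is 0x5CE1A7F8E731.
Split into bytes (most-significant first): 5C E1 A7 F8 E7 31.
Little-endian stores the least-significant byte at the lowest address.
So at ascending addresses the bytes are 31 E7 F8 A7 E1 5C.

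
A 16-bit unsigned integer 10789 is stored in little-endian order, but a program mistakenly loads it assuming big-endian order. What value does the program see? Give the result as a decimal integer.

9514

10789 in 16-bit hexadecimal is 0x2A25.
Stored little-endian, the bytes at ascending addresses are 25 2A.
Read back as big-endian, the last byte is least significant, giving 0x252A.
0x252A = 9514.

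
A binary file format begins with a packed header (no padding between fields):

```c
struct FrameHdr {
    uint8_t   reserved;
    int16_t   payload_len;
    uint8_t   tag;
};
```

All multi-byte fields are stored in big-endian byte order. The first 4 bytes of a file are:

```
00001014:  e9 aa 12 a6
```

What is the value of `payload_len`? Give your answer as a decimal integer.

-21998

`payload_len` follows `reserved` (1 byte), so it starts at byte offset 1 and occupies 2 bytes.
Bytes at offsets 1..2: AA 12.
Big-endian: lowest address holds the most-significant byte.
The bytes are already most-significant first: 0xAA12.
Top bit is set, so as a signed 16-bit value this is 0xAA12 − 2^16 = -21998.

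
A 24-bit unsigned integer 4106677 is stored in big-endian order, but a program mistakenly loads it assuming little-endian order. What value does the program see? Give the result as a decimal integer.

4106677 in 24-bit hexadecimal is 0x3EA9B5.
Stored big-endian, the bytes at ascending addresses are 3E A9 B5.
Read back as little-endian, the first byte is least significant, giving 0xB5A93E.
0xB5A93E = 11905342.

11905342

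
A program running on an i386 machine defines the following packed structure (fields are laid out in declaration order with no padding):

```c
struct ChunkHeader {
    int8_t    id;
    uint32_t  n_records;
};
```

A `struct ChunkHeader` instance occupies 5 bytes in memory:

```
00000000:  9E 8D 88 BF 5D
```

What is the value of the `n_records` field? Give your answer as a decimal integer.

`n_records` follows `id` (1 byte), so it starts at byte offset 1 and occupies 4 bytes.
Bytes at offsets 1..4: 8D 88 BF 5D.
In little-endian order the low byte comes first in memory.
Reassemble most-significant byte first: 5D BF 88 8D → 0x5DBF888D.
0x5DBF888D = 1572833421.

1572833421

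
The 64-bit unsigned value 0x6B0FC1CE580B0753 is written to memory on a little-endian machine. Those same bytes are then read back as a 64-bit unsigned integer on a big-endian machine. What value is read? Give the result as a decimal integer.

Stored little-endian, the bytes at ascending addresses are 53 07 0B 58 CE C1 0F 6B.
Read back as big-endian, the last byte is least significant, giving 0x53070B58CEC10F6B.
0x53070B58CEC10F6B = 5982763106038779755.

5982763106038779755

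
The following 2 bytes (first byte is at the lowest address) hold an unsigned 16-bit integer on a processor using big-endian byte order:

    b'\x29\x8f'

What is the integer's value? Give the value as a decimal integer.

Big-endian: lowest address holds the most-significant byte.
The bytes are already most-significant first: 0x298F.
0x298F = 10639.

10639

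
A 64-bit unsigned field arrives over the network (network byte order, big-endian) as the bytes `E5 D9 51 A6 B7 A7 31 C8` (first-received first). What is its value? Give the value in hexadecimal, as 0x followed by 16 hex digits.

0xE5D951A6B7A731C8

Big-endian stores the most-significant byte at the lowest address.
The bytes are already most-significant first: 0xE5D951A6B7A731C8.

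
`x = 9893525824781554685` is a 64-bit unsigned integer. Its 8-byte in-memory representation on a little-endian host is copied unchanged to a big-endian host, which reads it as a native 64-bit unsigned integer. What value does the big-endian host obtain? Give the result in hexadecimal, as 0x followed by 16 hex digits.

0xFD1342CA51DD4C89

9893525824781554685 in 64-bit hexadecimal is 0x894CDD51CA4213FD.
Stored little-endian, the bytes at ascending addresses are FD 13 42 CA 51 DD 4C 89.
Read back as big-endian, the last byte is least significant, giving 0xFD1342CA51DD4C89.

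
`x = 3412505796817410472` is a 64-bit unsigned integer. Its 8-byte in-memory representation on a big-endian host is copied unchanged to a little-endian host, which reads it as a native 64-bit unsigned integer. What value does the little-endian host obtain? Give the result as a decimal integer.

12130800901546269487

3412505796817410472 in 64-bit hexadecimal is 0x2F5BA7F1254359A8.
Stored big-endian, the bytes at ascending addresses are 2F 5B A7 F1 25 43 59 A8.
Read back as little-endian, the first byte is least significant, giving 0xA8594325F1A75B2F.
0xA8594325F1A75B2F = 12130800901546269487.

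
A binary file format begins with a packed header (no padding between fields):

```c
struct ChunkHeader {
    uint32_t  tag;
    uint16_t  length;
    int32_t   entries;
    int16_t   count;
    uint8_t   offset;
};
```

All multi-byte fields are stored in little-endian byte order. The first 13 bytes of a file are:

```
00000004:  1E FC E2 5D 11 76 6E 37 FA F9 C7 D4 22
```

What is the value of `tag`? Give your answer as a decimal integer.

1575156766

`tag` is the first field, at byte offset 0, occupying 4 bytes.
Bytes at offsets 0..3: 1E FC E2 5D.
Little-endian: lowest address holds the least-significant byte.
Reassemble most-significant byte first: 5D E2 FC 1E → 0x5DE2FC1E.
0x5DE2FC1E = 1575156766.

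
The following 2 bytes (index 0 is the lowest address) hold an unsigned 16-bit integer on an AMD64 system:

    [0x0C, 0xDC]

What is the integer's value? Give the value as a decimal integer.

56332

Little-endian stores the least-significant byte at the lowest address.
Reassemble most-significant byte first: DC 0C → 0xDC0C.
0xDC0C = 56332.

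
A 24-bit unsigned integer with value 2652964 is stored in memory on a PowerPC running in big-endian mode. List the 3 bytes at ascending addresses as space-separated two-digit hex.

28 7B 24

2652964 in hexadecimal, padded to 24 bits, is 0x287B24.
Split into bytes (most-significant first): 28 7B 24.
Big-endian stores the most-significant byte at the lowest address.
So the memory order matches the most-significant-first order: 28 7B 24.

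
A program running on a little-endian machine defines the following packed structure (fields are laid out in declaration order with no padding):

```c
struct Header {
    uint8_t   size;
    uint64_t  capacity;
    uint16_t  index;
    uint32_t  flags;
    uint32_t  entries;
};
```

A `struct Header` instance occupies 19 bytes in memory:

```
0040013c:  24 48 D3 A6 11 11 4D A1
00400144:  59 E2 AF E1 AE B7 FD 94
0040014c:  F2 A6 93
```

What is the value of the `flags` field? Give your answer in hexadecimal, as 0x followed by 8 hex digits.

`flags` follows `size` (1 B), `capacity` (8 B), `index` (2 B), so it starts at offset 1 + 8 + 2 = 11 and occupies 4 bytes.
Bytes at offsets 11..14: E1 AE B7 FD.
Little-endian: lowest address holds the least-significant byte.
Reassemble most-significant byte first: FD B7 AE E1 → 0xFDB7AEE1.

0xFDB7AEE1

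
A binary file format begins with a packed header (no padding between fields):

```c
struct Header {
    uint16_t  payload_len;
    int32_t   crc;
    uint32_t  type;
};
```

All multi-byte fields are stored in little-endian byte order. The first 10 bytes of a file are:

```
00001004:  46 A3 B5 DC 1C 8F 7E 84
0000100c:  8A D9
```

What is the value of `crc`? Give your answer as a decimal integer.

`crc` follows `payload_len` (2 bytes), so it starts at byte offset 2 and occupies 4 bytes.
Bytes at offsets 2..5: B5 DC 1C 8F.
Little-endian: lowest address holds the least-significant byte.
Reassemble most-significant byte first: 8F 1C DC B5 → 0x8F1CDCB5.
Top bit is set, so as a signed 32-bit value this is 0x8F1CDCB5 − 2^32 = -1893933899.

-1893933899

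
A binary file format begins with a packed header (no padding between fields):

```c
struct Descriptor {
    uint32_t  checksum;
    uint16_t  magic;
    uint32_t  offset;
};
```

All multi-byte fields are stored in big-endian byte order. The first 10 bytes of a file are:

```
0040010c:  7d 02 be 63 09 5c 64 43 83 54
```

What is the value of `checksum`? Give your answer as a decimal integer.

`checksum` is the first field, at byte offset 0, occupying 4 bytes.
Bytes at offsets 0..3: 7D 02 BE 63.
Big-endian: lowest address holds the most-significant byte.
The bytes are already most-significant first: 0x7D02BE63.
0x7D02BE63 = 2097331811.

2097331811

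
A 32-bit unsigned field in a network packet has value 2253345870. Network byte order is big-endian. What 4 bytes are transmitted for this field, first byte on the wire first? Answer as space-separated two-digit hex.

2253345870 in hexadecimal, padded to 32 bits, is 0x864F544E.
Split into bytes (most-significant first): 86 4F 54 4E.
Big-endian: lowest address holds the most-significant byte.
So the memory order matches the most-significant-first order: 86 4F 54 4E.

86 4F 54 4E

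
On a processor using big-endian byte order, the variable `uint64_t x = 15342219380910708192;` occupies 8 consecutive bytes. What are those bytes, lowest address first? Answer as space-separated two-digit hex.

D4 EA 83 3D 89 4B D5 E0

15342219380910708192 in hexadecimal, padded to 64 bits, is 0xD4EA833D894BD5E0.
Split into bytes (most-significant first): D4 EA 83 3D 89 4B D5 E0.
Big-endian stores the most-significant byte at the lowest address.
So the memory order matches the most-significant-first order: D4 EA 83 3D 89 4B D5 E0.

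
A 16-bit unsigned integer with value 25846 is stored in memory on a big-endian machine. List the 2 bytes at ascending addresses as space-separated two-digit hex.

64 F6

25846 in hexadecimal, padded to 16 bits, is 0x64F6.
Split into bytes (most-significant first): 64 F6.
Big-endian: lowest address holds the most-significant byte.
So the memory order matches the most-significant-first order: 64 F6.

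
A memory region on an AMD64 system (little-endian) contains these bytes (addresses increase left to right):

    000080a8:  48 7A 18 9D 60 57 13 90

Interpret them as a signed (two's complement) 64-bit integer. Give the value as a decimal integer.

In little-endian order the low byte comes first in memory.
Reassemble most-significant byte first: 90 13 57 60 9D 18 7A 48 → 0x901357609D187A48.
Top bit is set, so as a signed 64-bit value this is 0x901357609D187A48 − 2^64 = -8065006435226322360.

-8065006435226322360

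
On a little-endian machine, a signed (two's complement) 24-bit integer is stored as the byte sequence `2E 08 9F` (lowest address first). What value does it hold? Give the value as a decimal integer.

-6354898

Little-endian stores the least-significant byte at the lowest address.
Reassemble most-significant byte first: 9F 08 2E → 0x9F082E.
Top bit is set, so as a signed 24-bit value this is 0x9F082E − 2^24 = -6354898.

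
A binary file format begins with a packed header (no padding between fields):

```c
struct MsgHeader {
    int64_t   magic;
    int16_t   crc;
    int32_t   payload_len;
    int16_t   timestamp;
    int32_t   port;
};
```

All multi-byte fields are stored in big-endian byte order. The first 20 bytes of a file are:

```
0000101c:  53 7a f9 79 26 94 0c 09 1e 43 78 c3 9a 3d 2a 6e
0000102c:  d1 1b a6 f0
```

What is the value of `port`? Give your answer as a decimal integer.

-786716944

`port` follows `magic` (8 B), `crc` (2 B), `payload_len` (4 B), `timestamp` (2 B), so it starts at offset 8 + 2 + 4 + 2 = 16 and occupies 4 bytes.
Bytes at offsets 16..19: D1 1B A6 F0.
In big-endian order the high byte comes first in memory.
The bytes are already most-significant first: 0xD11BA6F0.
Top bit is set, so as a signed 32-bit value this is 0xD11BA6F0 − 2^32 = -786716944.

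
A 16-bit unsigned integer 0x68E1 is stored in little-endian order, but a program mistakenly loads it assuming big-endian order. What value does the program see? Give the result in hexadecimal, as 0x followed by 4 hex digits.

0xE168

Stored little-endian, the bytes at ascending addresses are E1 68.
Read back as big-endian, the last byte is least significant, giving 0xE168.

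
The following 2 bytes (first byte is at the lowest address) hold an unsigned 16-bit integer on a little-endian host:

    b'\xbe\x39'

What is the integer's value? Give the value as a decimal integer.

14782

Little-endian stores the least-significant byte at the lowest address.
Reassemble most-significant byte first: 39 BE → 0x39BE.
0x39BE = 14782.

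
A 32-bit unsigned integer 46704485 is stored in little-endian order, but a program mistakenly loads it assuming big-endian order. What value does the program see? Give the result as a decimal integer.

46704485 in 32-bit hexadecimal is 0x02C8A765.
Stored little-endian, the bytes at ascending addresses are 65 A7 C8 02.
Read back as big-endian, the last byte is least significant, giving 0x65A7C802.
0x65A7C802 = 1705494530.

1705494530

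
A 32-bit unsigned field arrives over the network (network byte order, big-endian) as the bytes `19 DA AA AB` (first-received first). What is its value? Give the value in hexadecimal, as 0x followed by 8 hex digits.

In big-endian order the high byte comes first in memory.
The bytes are already most-significant first: 0x19DAAAAB.

0x19DAAAAB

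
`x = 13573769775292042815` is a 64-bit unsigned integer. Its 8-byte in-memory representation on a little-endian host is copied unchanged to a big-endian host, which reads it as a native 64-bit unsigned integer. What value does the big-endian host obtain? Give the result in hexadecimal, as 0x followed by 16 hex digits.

13573769775292042815 in 64-bit hexadecimal is 0xBC5FB7B197374E3F.
Stored little-endian, the bytes at ascending addresses are 3F 4E 37 97 B1 B7 5F BC.
Read back as big-endian, the last byte is least significant, giving 0x3F4E3797B1B75FBC.

0x3F4E3797B1B75FBC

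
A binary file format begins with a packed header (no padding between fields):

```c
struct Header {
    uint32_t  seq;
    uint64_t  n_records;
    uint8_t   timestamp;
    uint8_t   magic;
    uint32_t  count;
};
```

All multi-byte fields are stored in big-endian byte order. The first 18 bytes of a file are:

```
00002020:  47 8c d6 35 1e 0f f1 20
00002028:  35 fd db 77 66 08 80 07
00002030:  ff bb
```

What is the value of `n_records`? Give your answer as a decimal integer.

2166215066435574647

`n_records` follows `seq` (4 bytes), so it starts at byte offset 4 and occupies 8 bytes.
Bytes at offsets 4..11: 1E 0F F1 20 35 FD DB 77.
Big-endian stores the most-significant byte at the lowest address.
The bytes are already most-significant first: 0x1E0FF12035FDDB77.
0x1E0FF12035FDDB77 = 2166215066435574647.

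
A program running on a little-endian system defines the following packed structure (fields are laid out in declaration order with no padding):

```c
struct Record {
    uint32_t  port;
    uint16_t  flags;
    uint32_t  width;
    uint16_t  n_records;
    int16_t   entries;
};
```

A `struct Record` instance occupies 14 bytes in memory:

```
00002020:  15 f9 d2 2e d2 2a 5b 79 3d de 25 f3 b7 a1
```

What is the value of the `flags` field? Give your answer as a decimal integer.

10962

`flags` follows `port` (4 bytes), so it starts at byte offset 4 and occupies 2 bytes.
Bytes at offsets 4..5: D2 2A.
In little-endian order the low byte comes first in memory.
Reassemble most-significant byte first: 2A D2 → 0x2AD2.
0x2AD2 = 10962.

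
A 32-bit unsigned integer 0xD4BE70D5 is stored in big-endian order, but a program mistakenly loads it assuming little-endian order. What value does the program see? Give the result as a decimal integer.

Stored big-endian, the bytes at ascending addresses are D4 BE 70 D5.
Read back as little-endian, the first byte is least significant, giving 0xD570BED4.
0xD570BED4 = 3580935892.

3580935892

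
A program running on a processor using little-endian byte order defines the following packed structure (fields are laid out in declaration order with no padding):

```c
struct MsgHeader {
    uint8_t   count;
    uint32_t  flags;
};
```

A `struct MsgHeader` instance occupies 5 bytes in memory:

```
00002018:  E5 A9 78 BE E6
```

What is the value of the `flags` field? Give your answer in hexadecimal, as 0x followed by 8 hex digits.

0xE6BE78A9

`flags` follows `count` (1 byte), so it starts at byte offset 1 and occupies 4 bytes.
Bytes at offsets 1..4: A9 78 BE E6.
In little-endian order the low byte comes first in memory.
Reassemble most-significant byte first: E6 BE 78 A9 → 0xE6BE78A9.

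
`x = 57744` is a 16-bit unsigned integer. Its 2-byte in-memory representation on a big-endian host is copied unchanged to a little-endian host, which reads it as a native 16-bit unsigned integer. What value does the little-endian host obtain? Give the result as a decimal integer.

37089

57744 in 16-bit hexadecimal is 0xE190.
Stored big-endian, the bytes at ascending addresses are E1 90.
Read back as little-endian, the first byte is least significant, giving 0x90E1.
0x90E1 = 37089.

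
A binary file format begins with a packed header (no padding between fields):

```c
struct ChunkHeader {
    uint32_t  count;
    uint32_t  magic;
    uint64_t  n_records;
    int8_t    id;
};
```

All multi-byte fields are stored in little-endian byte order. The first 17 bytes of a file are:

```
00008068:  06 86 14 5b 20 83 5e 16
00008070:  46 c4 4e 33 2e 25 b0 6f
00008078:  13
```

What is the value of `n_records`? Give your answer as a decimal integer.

`n_records` follows `count` (4 B), `magic` (4 B), so it starts at offset 4 + 4 = 8 and occupies 8 bytes.
Bytes at offsets 8..15: 46 C4 4E 33 2E 25 B0 6F.
In little-endian order the low byte comes first in memory.
Reassemble most-significant byte first: 6F B0 25 2E 33 4E C4 46 → 0x6FB0252E334EC446.
0x6FB0252E334EC446 = 8047973414470599750.

8047973414470599750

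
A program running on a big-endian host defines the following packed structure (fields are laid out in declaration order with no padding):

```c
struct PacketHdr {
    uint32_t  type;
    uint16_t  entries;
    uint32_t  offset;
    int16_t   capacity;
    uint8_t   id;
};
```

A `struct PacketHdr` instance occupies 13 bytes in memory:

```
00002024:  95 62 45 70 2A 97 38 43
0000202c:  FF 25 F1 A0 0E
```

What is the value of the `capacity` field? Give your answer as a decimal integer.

-3680

`capacity` follows `type` (4 B), `entries` (2 B), `offset` (4 B), so it starts at offset 4 + 2 + 4 = 10 and occupies 2 bytes.
Bytes at offsets 10..11: F1 A0.
In big-endian order the high byte comes first in memory.
The bytes are already most-significant first: 0xF1A0.
Top bit is set, so as a signed 16-bit value this is 0xF1A0 − 2^16 = -3680.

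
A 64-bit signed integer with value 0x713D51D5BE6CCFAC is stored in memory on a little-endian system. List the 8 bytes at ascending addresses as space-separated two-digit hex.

AC CF 6C BE D5 51 3D 71

Split into bytes (most-significant first): 71 3D 51 D5 BE 6C CF AC.
In little-endian order the low byte comes first in memory.
So at ascending addresses the bytes are AC CF 6C BE D5 51 3D 71.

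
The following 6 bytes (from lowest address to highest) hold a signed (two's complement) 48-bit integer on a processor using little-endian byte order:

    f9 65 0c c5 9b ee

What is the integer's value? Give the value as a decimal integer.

-19122183444999

Little-endian: lowest address holds the least-significant byte.
Reassemble most-significant byte first: EE 9B C5 0C 65 F9 → 0xEE9BC50C65F9.
Top bit is set, so as a signed 48-bit value this is 0xEE9BC50C65F9 − 2^48 = -19122183444999.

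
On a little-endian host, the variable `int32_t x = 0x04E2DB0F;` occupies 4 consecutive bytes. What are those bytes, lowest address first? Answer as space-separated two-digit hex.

0F DB E2 04

Split into bytes (most-significant first): 04 E2 DB 0F.
In little-endian order the low byte comes first in memory.
So at ascending addresses the bytes are 0F DB E2 04.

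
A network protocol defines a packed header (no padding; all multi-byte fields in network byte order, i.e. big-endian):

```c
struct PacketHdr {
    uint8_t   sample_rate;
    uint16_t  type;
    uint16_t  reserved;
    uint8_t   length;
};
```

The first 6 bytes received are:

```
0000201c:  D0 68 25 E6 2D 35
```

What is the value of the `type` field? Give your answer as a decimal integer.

`type` follows `sample_rate` (1 byte), so it starts at byte offset 1 and occupies 2 bytes.
Bytes at offsets 1..2: 68 25.
Big-endian: lowest address holds the most-significant byte.
The bytes are already most-significant first: 0x6825.
0x6825 = 26661.

26661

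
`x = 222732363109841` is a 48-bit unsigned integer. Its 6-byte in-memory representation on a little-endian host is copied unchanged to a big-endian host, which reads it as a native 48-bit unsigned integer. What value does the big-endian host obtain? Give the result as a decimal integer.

222732363109841 in 48-bit hexadecimal is 0xCA92EB6215D1.
Stored little-endian, the bytes at ascending addresses are D1 15 62 EB 92 CA.
Read back as big-endian, the last byte is least significant, giving 0xD11562EB92CA.
0xD11562EB92CA = 229889784124106.

229889784124106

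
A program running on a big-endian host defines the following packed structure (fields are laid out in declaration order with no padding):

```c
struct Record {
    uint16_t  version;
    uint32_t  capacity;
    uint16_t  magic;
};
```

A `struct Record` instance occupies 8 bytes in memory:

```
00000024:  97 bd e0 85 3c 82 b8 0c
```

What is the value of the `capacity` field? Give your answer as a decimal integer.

3766828162

`capacity` follows `version` (2 bytes), so it starts at byte offset 2 and occupies 4 bytes.
Bytes at offsets 2..5: E0 85 3C 82.
In big-endian order the high byte comes first in memory.
The bytes are already most-significant first: 0xE0853C82.
0xE0853C82 = 3766828162.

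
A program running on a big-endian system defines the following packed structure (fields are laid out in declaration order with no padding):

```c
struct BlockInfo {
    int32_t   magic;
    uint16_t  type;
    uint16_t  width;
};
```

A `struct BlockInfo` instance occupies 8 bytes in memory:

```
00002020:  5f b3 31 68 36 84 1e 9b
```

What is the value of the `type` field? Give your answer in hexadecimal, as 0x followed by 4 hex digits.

`type` follows `magic` (4 bytes), so it starts at byte offset 4 and occupies 2 bytes.
Bytes at offsets 4..5: 36 84.
Big-endian stores the most-significant byte at the lowest address.
The bytes are already most-significant first: 0x3684.

0x3684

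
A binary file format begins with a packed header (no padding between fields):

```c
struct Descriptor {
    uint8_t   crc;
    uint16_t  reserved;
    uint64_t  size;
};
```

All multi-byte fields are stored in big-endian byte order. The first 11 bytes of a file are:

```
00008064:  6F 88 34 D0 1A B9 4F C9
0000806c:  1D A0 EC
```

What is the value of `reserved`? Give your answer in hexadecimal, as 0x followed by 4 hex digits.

0x8834

`reserved` follows `crc` (1 byte), so it starts at byte offset 1 and occupies 2 bytes.
Bytes at offsets 1..2: 88 34.
Big-endian stores the most-significant byte at the lowest address.
The bytes are already most-significant first: 0x8834.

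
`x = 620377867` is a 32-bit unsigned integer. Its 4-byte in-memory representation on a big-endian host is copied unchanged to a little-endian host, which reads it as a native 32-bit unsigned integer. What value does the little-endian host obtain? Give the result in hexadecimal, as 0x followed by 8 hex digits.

620377867 in 32-bit hexadecimal is 0x24FA370B.
Stored big-endian, the bytes at ascending addresses are 24 FA 37 0B.
Read back as little-endian, the first byte is least significant, giving 0x0B37FA24.

0x0B37FA24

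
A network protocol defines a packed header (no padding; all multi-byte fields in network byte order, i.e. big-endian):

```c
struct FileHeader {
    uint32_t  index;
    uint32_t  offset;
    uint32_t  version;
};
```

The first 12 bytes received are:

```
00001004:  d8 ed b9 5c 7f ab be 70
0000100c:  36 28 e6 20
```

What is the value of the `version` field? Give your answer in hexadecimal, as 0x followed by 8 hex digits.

`version` follows `index` (4 B), `offset` (4 B), so it starts at offset 4 + 4 = 8 and occupies 4 bytes.
Bytes at offsets 8..11: 36 28 E6 20.
Big-endian: lowest address holds the most-significant byte.
The bytes are already most-significant first: 0x3628E620.

0x3628E620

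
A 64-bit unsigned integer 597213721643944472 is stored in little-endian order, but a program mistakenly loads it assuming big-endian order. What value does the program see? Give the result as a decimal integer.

1768387662621329672

597213721643944472 in 64-bit hexadecimal is 0x0849BAB735938A18.
Stored little-endian, the bytes at ascending addresses are 18 8A 93 35 B7 BA 49 08.
Read back as big-endian, the last byte is least significant, giving 0x188A9335B7BA4908.
0x188A9335B7BA4908 = 1768387662621329672.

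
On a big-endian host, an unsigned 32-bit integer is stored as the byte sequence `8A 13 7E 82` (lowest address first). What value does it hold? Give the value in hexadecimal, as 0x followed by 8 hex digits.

In big-endian order the high byte comes first in memory.
The bytes are already most-significant first: 0x8A137E82.

0x8A137E82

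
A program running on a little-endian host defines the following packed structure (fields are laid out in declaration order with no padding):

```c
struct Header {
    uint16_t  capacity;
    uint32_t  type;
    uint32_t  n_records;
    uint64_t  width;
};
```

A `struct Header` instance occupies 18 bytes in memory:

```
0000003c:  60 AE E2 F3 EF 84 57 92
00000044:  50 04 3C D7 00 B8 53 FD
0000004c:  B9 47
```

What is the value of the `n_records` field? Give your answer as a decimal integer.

`n_records` follows `capacity` (2 B), `type` (4 B), so it starts at offset 2 + 4 = 6 and occupies 4 bytes.
Bytes at offsets 6..9: 57 92 50 04.
In little-endian order the low byte comes first in memory.
Reassemble most-significant byte first: 04 50 92 57 → 0x04509257.
0x04509257 = 72389207.

72389207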